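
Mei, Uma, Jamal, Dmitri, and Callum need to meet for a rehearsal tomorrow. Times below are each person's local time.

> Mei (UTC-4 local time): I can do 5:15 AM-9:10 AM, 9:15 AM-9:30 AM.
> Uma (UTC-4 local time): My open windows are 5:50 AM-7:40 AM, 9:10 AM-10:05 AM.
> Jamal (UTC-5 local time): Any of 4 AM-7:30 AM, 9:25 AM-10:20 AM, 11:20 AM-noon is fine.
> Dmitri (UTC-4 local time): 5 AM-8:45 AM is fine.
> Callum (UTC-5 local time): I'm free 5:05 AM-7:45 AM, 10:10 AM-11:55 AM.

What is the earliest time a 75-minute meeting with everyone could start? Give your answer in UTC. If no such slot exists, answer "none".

Mei in UTC: 09:15-13:10, 13:15-13:30 (add 4h to convert from UTC-4).
Uma in UTC: 09:50-11:40, 13:10-14:05 (add 4h to convert from UTC-4).
Jamal in UTC: 09:00-12:30, 14:25-15:20, 16:20-17:00 (add 5h to convert from UTC-5).
Dmitri in UTC: 09:00-12:45 (add 4h to convert from UTC-4).
Callum in UTC: 10:05-12:45, 15:10-16:55 (add 5h to convert from UTC-5).
Mei ∩ Uma: 09:50-11:40, 13:15-13:30.
Mei ∩ Uma ∩ Jamal: 09:50-11:40.
Mei ∩ Uma ∩ Jamal ∩ Dmitri: 09:50-11:40.
Mei ∩ Uma ∩ Jamal ∩ Dmitri ∩ Callum: 10:05-11:40.
Those are the intersection windows.
The first common window of at least 75 minutes is 10:05-11:40, so the earliest start is 10:05.

10:05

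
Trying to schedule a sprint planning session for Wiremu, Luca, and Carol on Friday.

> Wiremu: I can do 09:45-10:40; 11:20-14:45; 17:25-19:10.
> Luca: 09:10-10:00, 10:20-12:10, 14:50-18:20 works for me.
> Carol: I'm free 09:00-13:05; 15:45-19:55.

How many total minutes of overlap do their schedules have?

140

Wiremu ∩ Luca: 09:45-10:00, 10:20-10:40, 11:20-12:10, 17:25-18:20.
Wiremu ∩ Luca ∩ Carol: 09:45-10:00, 10:20-10:40, 11:20-12:10, 17:25-18:20.
Those are the intersection windows.
Summing the common windows: 15 + 20 + 50 + 55 = 140 minutes.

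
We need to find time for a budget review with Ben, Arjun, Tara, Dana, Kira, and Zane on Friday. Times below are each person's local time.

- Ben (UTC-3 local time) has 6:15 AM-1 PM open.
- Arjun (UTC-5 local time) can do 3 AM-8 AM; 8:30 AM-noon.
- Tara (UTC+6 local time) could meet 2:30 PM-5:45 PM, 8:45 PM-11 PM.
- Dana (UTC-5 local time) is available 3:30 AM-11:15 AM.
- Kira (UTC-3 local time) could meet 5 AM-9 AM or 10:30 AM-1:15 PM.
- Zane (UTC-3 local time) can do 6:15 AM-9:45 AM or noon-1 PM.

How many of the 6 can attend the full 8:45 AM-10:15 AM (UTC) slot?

Ben in UTC: 09:15-16:00 (add 3h to convert from UTC-3).
Arjun in UTC: 08:00-13:00, 13:30-17:00 (add 5h to convert from UTC-5).
Tara in UTC: 08:30-11:45, 14:45-17:00 (subtract 6h to convert from UTC+6).
Dana in UTC: 08:30-16:15 (add 5h to convert from UTC-5).
Kira in UTC: 08:00-12:00, 13:30-16:15 (add 3h to convert from UTC-3).
Zane in UTC: 09:15-12:45, 15:00-16:00 (add 3h to convert from UTC-3).
Arjun, Tara, Dana, and Kira can make the full 08:45-10:15 slot — that's 4.

4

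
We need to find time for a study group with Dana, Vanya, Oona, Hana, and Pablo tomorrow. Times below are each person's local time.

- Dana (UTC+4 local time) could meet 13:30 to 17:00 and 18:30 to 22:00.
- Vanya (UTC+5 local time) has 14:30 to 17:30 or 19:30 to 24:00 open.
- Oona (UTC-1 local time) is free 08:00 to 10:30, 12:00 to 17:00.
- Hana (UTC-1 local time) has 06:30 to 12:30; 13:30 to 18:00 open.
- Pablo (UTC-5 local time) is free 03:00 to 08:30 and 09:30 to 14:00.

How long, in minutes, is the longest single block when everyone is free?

210

Dana in UTC: 09:30-13:00, 14:30-18:00 (subtract 4h to convert from UTC+4).
Vanya in UTC: 09:30-12:30, 14:30-19:00 (subtract 5h to convert from UTC+5).
Oona in UTC: 09:00-11:30, 13:00-18:00 (add 1h to convert from UTC-1).
Hana in UTC: 07:30-13:30, 14:30-19:00 (add 1h to convert from UTC-1).
Pablo in UTC: 08:00-13:30, 14:30-19:00 (add 5h to convert from UTC-5).
Dana ∩ Vanya: 09:30-12:30, 14:30-18:00.
Dana ∩ Vanya ∩ Oona: 09:30-11:30, 14:30-18:00.
Dana ∩ Vanya ∩ Oona ∩ Hana: 09:30-11:30, 14:30-18:00.
Dana ∩ Vanya ∩ Oona ∩ Hana ∩ Pablo: 09:30-11:30, 14:30-18:00.
So the common availability across everyone is 09:30-11:30, 14:30-18:00.
The longest is 14:30-18:00 at 210 minutes.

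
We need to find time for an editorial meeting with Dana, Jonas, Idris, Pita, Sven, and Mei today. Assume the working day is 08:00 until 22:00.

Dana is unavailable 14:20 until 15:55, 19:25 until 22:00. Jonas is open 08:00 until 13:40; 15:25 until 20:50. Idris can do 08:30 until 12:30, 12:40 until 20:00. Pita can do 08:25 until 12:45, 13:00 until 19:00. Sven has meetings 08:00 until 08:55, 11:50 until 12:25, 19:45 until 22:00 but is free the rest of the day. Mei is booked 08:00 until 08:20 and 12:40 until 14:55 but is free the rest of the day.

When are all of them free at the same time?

08:55-11:50, 12:25-12:30, 15:55-19:00

Dana free: 08:00-14:20, 15:55-19:25 (invert busy blocks within the working day).
Jonas free: 08:00-13:40, 15:25-20:50.
Idris free: 08:30-12:30, 12:40-20:00.
Pita free: 08:25-12:45, 13:00-19:00.
Sven free: 08:55-11:50, 12:25-19:45 (invert busy blocks within the working day).
Mei free: 08:20-12:40, 14:55-22:00 (invert busy blocks within the working day).
Dana ∩ Jonas: 08:00-13:40, 15:55-19:25.
Dana ∩ Jonas ∩ Idris: 08:30-12:30, 12:40-13:40, 15:55-19:25.
Dana ∩ Jonas ∩ Idris ∩ Pita: 08:30-12:30, 12:40-12:45, 13:00-13:40, 15:55-19:00.
Dana ∩ Jonas ∩ Idris ∩ Pita ∩ Sven: 08:55-11:50, 12:25-12:30, 12:40-12:45, 13:00-13:40, 15:55-19:00.
Dana ∩ Jonas ∩ Idris ∩ Pita ∩ Sven ∩ Mei: 08:55-11:50, 12:25-12:30, 15:55-19:00.
Those are the intersection windows.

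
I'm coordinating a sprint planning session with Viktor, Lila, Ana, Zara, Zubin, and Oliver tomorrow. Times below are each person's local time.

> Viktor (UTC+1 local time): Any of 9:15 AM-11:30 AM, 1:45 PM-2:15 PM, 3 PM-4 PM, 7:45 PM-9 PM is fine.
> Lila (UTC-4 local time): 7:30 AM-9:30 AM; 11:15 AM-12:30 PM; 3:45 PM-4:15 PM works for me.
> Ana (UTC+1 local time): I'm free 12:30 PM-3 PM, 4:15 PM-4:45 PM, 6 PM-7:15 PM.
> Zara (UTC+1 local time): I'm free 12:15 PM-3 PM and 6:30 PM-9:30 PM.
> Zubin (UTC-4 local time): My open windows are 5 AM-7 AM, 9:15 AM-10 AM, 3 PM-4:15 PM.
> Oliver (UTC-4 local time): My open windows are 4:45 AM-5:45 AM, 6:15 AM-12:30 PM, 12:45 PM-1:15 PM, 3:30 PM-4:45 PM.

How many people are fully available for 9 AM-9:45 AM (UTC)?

3

Viktor in UTC: 08:15-10:30, 12:45-13:15, 14:00-15:00, 18:45-20:00 (subtract 1h to convert from UTC+1).
Lila in UTC: 11:30-13:30, 15:15-16:30, 19:45-20:15 (add 4h to convert from UTC-4).
Ana in UTC: 11:30-14:00, 15:15-15:45, 17:00-18:15 (subtract 1h to convert from UTC+1).
Zara in UTC: 11:15-14:00, 17:30-20:30 (subtract 1h to convert from UTC+1).
Zubin in UTC: 09:00-11:00, 13:15-14:00, 19:00-20:15 (add 4h to convert from UTC-4).
Oliver in UTC: 08:45-09:45, 10:15-16:30, 16:45-17:15, 19:30-20:45 (add 4h to convert from UTC-4).
Viktor, Zubin, and Oliver can make the full 09:00-09:45 slot — that's 3.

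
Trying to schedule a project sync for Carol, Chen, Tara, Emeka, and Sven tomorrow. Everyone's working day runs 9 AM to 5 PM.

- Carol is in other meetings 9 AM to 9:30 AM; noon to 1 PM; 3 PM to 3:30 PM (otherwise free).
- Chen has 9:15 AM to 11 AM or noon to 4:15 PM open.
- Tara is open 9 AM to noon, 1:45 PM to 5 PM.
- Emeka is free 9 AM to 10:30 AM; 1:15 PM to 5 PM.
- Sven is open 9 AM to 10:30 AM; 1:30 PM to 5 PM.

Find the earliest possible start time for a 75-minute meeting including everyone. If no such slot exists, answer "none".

Carol free: 09:30-12:00, 13:00-15:00, 15:30-17:00 (invert busy blocks within the working day).
Chen free: 09:15-11:00, 12:00-16:15.
Tara free: 09:00-12:00, 13:45-17:00.
Emeka free: 09:00-10:30, 13:15-17:00.
Sven free: 09:00-10:30, 13:30-17:00.
Carol ∩ Chen: 09:30-11:00, 13:00-15:00, 15:30-16:15.
Carol ∩ Chen ∩ Tara: 09:30-11:00, 13:45-15:00, 15:30-16:15.
Carol ∩ Chen ∩ Tara ∩ Emeka: 09:30-10:30, 13:45-15:00, 15:30-16:15.
Carol ∩ Chen ∩ Tara ∩ Emeka ∩ Sven: 09:30-10:30, 13:45-15:00, 15:30-16:15.
The first common window of at least 75 minutes is 13:45-15:00, so the earliest start is 13:45.

13:45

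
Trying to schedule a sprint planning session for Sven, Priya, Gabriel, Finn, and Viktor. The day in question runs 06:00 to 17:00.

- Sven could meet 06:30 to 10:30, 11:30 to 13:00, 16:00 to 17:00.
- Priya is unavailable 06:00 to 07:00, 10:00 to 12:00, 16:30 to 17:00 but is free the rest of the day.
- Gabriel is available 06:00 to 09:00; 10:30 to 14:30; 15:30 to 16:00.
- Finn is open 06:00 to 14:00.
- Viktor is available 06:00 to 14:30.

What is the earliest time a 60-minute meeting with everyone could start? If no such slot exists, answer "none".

Sven free: 06:30-10:30, 11:30-13:00, 16:00-17:00.
Priya free: 07:00-10:00, 12:00-16:30 (invert busy blocks within the working day).
Gabriel free: 06:00-09:00, 10:30-14:30, 15:30-16:00.
Finn free: 06:00-14:00.
Viktor free: 06:00-14:30.
Sven ∩ Priya: 07:00-10:00, 12:00-13:00, 16:00-16:30.
Sven ∩ Priya ∩ Gabriel: 07:00-09:00, 12:00-13:00.
Sven ∩ Priya ∩ Gabriel ∩ Finn: 07:00-09:00, 12:00-13:00.
Sven ∩ Priya ∩ Gabriel ∩ Finn ∩ Viktor: 07:00-09:00, 12:00-13:00.
The first common window of at least 60 minutes is 07:00-09:00, so the earliest start is 07:00.

07:00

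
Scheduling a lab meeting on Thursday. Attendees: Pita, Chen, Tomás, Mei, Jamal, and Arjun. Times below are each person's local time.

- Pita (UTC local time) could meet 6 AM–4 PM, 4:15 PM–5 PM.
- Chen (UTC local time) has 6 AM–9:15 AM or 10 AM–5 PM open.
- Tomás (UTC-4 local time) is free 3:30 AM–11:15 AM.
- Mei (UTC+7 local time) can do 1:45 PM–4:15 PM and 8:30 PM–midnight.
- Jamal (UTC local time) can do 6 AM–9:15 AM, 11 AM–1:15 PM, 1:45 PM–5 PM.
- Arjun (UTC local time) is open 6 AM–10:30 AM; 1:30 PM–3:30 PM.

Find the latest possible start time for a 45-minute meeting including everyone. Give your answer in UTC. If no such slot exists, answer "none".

14:30

Pita in UTC: 06:00-16:00, 16:15-17:00.
Chen in UTC: 06:00-09:15, 10:00-17:00.
Tomás in UTC: 07:30-15:15 (add 4h to convert from UTC-4).
Mei in UTC: 06:45-09:15, 13:30-17:00 (subtract 7h to convert from UTC+7).
Jamal in UTC: 06:00-09:15, 11:00-13:15, 13:45-17:00.
Arjun in UTC: 06:00-10:30, 13:30-15:30.
Pita ∩ Chen: 06:00-09:15, 10:00-16:00, 16:15-17:00.
Pita ∩ Chen ∩ Tomás: 07:30-09:15, 10:00-15:15.
Pita ∩ Chen ∩ Tomás ∩ Mei: 07:30-09:15, 13:30-15:15.
Pita ∩ Chen ∩ Tomás ∩ Mei ∩ Jamal: 07:30-09:15, 13:45-15:15.
Pita ∩ Chen ∩ Tomás ∩ Mei ∩ Jamal ∩ Arjun: 07:30-09:15, 13:45-15:15.
The last common window of at least 45 minutes is 13:45-15:15; a 45-minute meeting can start as late as 14:30 and still end by 15:15.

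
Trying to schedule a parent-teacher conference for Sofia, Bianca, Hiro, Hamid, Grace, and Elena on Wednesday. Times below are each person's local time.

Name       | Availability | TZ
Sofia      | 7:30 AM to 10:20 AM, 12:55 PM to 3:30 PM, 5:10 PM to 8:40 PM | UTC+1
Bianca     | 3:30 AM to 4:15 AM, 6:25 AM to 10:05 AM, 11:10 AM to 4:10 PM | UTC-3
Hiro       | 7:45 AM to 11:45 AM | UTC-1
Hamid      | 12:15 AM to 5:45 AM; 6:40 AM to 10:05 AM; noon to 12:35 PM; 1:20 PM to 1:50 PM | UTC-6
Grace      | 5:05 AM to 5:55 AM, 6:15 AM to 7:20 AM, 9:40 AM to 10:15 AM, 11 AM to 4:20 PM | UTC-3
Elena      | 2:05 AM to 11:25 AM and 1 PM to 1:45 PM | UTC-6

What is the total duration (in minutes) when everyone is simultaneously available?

Sofia in UTC: 06:30-09:20, 11:55-14:30, 16:10-19:40 (subtract 1h to convert from UTC+1).
Bianca in UTC: 06:30-07:15, 09:25-13:05, 14:10-19:10 (add 3h to convert from UTC-3).
Hiro in UTC: 08:45-12:45 (add 1h to convert from UTC-1).
Hamid in UTC: 06:15-11:45, 12:40-16:05, 18:00-18:35, 19:20-19:50 (add 6h to convert from UTC-6).
Grace in UTC: 08:05-08:55, 09:15-10:20, 12:40-13:15, 14:00-19:20 (add 3h to convert from UTC-3).
Elena in UTC: 08:05-17:25, 19:00-19:45 (add 6h to convert from UTC-6).
Sofia ∩ Bianca: 06:30-07:15, 11:55-13:05, 14:10-14:30, 16:10-19:10.
Sofia ∩ Bianca ∩ Hiro: 11:55-12:45.
Sofia ∩ Bianca ∩ Hiro ∩ Hamid: 12:40-12:45.
Sofia ∩ Bianca ∩ Hiro ∩ Hamid ∩ Grace: 12:40-12:45.
Sofia ∩ Bianca ∩ Hiro ∩ Hamid ∩ Grace ∩ Elena: 12:40-12:45.
Those are the intersection windows.
That's a single block of 5 minutes.

5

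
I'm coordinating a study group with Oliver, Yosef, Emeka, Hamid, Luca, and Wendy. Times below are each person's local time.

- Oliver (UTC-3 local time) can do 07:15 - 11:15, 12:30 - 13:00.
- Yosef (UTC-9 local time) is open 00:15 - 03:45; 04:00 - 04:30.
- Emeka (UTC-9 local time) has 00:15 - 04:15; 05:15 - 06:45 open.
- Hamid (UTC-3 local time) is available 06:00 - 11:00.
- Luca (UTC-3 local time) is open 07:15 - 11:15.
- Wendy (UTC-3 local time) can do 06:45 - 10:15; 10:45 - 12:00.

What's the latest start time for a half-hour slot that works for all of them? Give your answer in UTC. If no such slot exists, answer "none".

12:15

Oliver in UTC: 10:15-14:15, 15:30-16:00 (add 3h to convert from UTC-3).
Yosef in UTC: 09:15-12:45, 13:00-13:30 (add 9h to convert from UTC-9).
Emeka in UTC: 09:15-13:15, 14:15-15:45 (add 9h to convert from UTC-9).
Hamid in UTC: 09:00-14:00 (add 3h to convert from UTC-3).
Luca in UTC: 10:15-14:15 (add 3h to convert from UTC-3).
Wendy in UTC: 09:45-13:15, 13:45-15:00 (add 3h to convert from UTC-3).
Oliver ∩ Yosef: 10:15-12:45, 13:00-13:30.
Oliver ∩ Yosef ∩ Emeka: 10:15-12:45, 13:00-13:15.
Oliver ∩ Yosef ∩ Emeka ∩ Hamid: 10:15-12:45, 13:00-13:15.
Oliver ∩ Yosef ∩ Emeka ∩ Hamid ∩ Luca: 10:15-12:45, 13:00-13:15.
Oliver ∩ Yosef ∩ Emeka ∩ Hamid ∩ Luca ∩ Wendy: 10:15-12:45, 13:00-13:15.
The last common window of at least 30 minutes is 10:15-12:45; a 30-minute meeting can start as late as 12:15 and still end by 12:45.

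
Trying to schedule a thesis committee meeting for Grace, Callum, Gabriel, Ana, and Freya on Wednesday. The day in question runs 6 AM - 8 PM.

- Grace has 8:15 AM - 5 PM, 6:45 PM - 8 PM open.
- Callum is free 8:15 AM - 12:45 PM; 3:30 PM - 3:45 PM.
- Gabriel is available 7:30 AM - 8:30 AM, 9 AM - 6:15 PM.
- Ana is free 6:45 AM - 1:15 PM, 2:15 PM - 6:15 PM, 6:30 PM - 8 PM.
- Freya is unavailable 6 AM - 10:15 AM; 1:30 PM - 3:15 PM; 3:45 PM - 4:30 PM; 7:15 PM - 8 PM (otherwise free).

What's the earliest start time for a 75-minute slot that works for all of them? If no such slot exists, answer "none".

10:15

Grace free: 08:15-17:00, 18:45-20:00.
Callum free: 08:15-12:45, 15:30-15:45.
Gabriel free: 07:30-08:30, 09:00-18:15.
Ana free: 06:45-13:15, 14:15-18:15, 18:30-20:00.
Freya free: 10:15-13:30, 15:15-15:45, 16:30-19:15 (invert busy blocks within the working day).
Grace ∩ Callum: 08:15-12:45, 15:30-15:45.
Grace ∩ Callum ∩ Gabriel: 08:15-08:30, 09:00-12:45, 15:30-15:45.
Grace ∩ Callum ∩ Gabriel ∩ Ana: 08:15-08:30, 09:00-12:45, 15:30-15:45.
Grace ∩ Callum ∩ Gabriel ∩ Ana ∩ Freya: 10:15-12:45, 15:30-15:45.
So the common availability across everyone is 10:15-12:45, 15:30-15:45.
The first common window of at least 75 minutes is 10:15-12:45, so the earliest start is 10:15.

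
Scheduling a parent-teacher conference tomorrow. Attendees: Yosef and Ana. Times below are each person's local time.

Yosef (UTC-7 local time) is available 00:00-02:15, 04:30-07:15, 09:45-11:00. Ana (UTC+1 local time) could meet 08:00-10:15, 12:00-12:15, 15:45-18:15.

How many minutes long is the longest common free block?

Yosef in UTC: 07:00-09:15, 11:30-14:15, 16:45-18:00 (add 7h to convert from UTC-7).
Ana in UTC: 07:00-09:15, 11:00-11:15, 14:45-17:15 (subtract 1h to convert from UTC+1).
Yosef ∩ Ana: 07:00-09:15, 16:45-17:15.
The longest is 07:00-09:15 at 135 minutes.

135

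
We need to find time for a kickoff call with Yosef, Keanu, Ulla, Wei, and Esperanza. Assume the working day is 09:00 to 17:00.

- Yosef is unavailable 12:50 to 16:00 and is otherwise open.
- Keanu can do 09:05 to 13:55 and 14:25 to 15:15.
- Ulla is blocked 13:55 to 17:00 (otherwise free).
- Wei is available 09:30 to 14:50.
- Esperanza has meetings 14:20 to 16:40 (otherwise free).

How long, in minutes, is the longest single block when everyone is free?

Yosef free: 09:00-12:50, 16:00-17:00 (invert busy blocks within the working day).
Keanu free: 09:05-13:55, 14:25-15:15.
Ulla free: 09:00-13:55 (invert busy blocks within the working day).
Wei free: 09:30-14:50.
Esperanza free: 09:00-14:20, 16:40-17:00 (invert busy blocks within the working day).
Yosef ∩ Keanu: 09:05-12:50.
Yosef ∩ Keanu ∩ Ulla: 09:05-12:50.
Yosef ∩ Keanu ∩ Ulla ∩ Wei: 09:30-12:50.
Yosef ∩ Keanu ∩ Ulla ∩ Wei ∩ Esperanza: 09:30-12:50.
The longest is 09:30-12:50 at 200 minutes.

200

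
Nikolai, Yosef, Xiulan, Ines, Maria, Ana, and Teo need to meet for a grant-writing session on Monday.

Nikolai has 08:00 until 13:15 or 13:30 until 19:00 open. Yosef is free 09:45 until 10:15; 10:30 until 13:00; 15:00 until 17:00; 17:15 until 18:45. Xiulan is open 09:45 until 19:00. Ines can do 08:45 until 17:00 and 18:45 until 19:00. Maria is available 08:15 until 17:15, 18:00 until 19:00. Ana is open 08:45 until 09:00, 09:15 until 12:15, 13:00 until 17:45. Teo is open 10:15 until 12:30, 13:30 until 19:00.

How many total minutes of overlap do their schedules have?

Nikolai ∩ Yosef: 09:45-10:15, 10:30-13:00, 15:00-17:00, 17:15-18:45.
Nikolai ∩ Yosef ∩ Xiulan: 09:45-10:15, 10:30-13:00, 15:00-17:00, 17:15-18:45.
Nikolai ∩ Yosef ∩ Xiulan ∩ Ines: 09:45-10:15, 10:30-13:00, 15:00-17:00.
Nikolai ∩ Yosef ∩ Xiulan ∩ Ines ∩ Maria: 09:45-10:15, 10:30-13:00, 15:00-17:00.
Nikolai ∩ Yosef ∩ Xiulan ∩ Ines ∩ Maria ∩ Ana: 09:45-10:15, 10:30-12:15, 15:00-17:00.
Nikolai ∩ Yosef ∩ Xiulan ∩ Ines ∩ Maria ∩ Ana ∩ Teo: 10:30-12:15, 15:00-17:00.
Summing the common windows: 105 + 120 = 225 minutes.

225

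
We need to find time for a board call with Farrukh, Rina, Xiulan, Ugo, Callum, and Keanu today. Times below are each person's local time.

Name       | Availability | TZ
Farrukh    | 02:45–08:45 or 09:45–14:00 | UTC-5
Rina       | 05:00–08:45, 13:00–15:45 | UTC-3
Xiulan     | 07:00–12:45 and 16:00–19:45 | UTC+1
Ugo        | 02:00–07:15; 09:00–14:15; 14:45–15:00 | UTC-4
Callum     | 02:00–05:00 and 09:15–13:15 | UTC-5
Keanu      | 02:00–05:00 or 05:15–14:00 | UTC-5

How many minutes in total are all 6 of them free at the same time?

Farrukh in UTC: 07:45-13:45, 14:45-19:00 (add 5h to convert from UTC-5).
Rina in UTC: 08:00-11:45, 16:00-18:45 (add 3h to convert from UTC-3).
Xiulan in UTC: 06:00-11:45, 15:00-18:45 (subtract 1h to convert from UTC+1).
Ugo in UTC: 06:00-11:15, 13:00-18:15, 18:45-19:00 (add 4h to convert from UTC-4).
Callum in UTC: 07:00-10:00, 14:15-18:15 (add 5h to convert from UTC-5).
Keanu in UTC: 07:00-10:00, 10:15-19:00 (add 5h to convert from UTC-5).
Farrukh ∩ Rina: 08:00-11:45, 16:00-18:45.
Farrukh ∩ Rina ∩ Xiulan: 08:00-11:45, 16:00-18:45.
Farrukh ∩ Rina ∩ Xiulan ∩ Ugo: 08:00-11:15, 16:00-18:15.
Farrukh ∩ Rina ∩ Xiulan ∩ Ugo ∩ Callum: 08:00-10:00, 16:00-18:15.
Farrukh ∩ Rina ∩ Xiulan ∩ Ugo ∩ Callum ∩ Keanu: 08:00-10:00, 16:00-18:15.
Summing the common windows: 120 + 135 = 255 minutes.

255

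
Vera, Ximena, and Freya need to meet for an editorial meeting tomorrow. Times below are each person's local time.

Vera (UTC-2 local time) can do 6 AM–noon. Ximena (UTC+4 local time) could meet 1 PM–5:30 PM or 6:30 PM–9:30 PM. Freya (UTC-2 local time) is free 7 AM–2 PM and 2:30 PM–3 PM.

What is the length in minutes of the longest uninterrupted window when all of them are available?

270

Vera in UTC: 08:00-14:00 (add 2h to convert from UTC-2).
Ximena in UTC: 09:00-13:30, 14:30-17:30 (subtract 4h to convert from UTC+4).
Freya in UTC: 09:00-16:00, 16:30-17:00 (add 2h to convert from UTC-2).
Vera ∩ Ximena: 09:00-13:30.
Vera ∩ Ximena ∩ Freya: 09:00-13:30.
So the common availability across everyone is 09:00-13:30.
The longest is 09:00-13:30 at 270 minutes.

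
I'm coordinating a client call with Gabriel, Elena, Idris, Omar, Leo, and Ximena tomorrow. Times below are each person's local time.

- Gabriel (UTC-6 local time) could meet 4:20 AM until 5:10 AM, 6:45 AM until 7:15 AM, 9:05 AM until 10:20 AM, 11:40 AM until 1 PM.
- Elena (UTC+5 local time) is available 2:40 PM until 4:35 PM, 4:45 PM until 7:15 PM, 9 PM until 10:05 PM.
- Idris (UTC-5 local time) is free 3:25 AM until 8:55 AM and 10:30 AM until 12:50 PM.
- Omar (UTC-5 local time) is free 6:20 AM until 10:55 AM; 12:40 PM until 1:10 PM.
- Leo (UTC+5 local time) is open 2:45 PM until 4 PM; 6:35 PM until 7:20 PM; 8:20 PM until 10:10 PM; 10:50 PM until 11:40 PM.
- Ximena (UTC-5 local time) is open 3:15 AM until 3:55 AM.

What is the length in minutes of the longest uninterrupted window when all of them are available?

Gabriel in UTC: 10:20-11:10, 12:45-13:15, 15:05-16:20, 17:40-19:00 (add 6h to convert from UTC-6).
Elena in UTC: 09:40-11:35, 11:45-14:15, 16:00-17:05 (subtract 5h to convert from UTC+5).
Idris in UTC: 08:25-13:55, 15:30-17:50 (add 5h to convert from UTC-5).
Omar in UTC: 11:20-15:55, 17:40-18:10 (add 5h to convert from UTC-5).
Leo in UTC: 09:45-11:00, 13:35-14:20, 15:20-17:10, 17:50-18:40 (subtract 5h to convert from UTC+5).
Ximena in UTC: 08:15-08:55 (add 5h to convert from UTC-5).
Gabriel ∩ Elena: 10:20-11:10, 12:45-13:15, 16:00-16:20.
Gabriel ∩ Elena ∩ Idris: 10:20-11:10, 12:45-13:15, 16:00-16:20.
Gabriel ∩ Elena ∩ Idris ∩ Omar: 12:45-13:15.
Gabriel ∩ Elena ∩ Idris ∩ Omar ∩ Leo: ∅.
Gabriel ∩ Elena ∩ Idris ∩ Omar ∩ Leo ∩ Ximena: ∅.
There is no time when everyone is free.
No common window exists, so the longest block is 0 minutes.

0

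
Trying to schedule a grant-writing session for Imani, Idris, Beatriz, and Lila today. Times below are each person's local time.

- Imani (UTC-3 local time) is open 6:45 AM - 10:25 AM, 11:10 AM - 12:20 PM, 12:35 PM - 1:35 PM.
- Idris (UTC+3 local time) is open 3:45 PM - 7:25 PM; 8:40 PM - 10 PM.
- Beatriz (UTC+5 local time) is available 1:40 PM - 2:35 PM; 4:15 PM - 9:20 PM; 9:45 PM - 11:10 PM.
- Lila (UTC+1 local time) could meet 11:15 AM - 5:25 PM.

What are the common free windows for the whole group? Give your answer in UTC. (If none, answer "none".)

12:45-13:25, 14:10-15:20, 15:35-16:20

Imani in UTC: 09:45-13:25, 14:10-15:20, 15:35-16:35 (add 3h to convert from UTC-3).
Idris in UTC: 12:45-16:25, 17:40-19:00 (subtract 3h to convert from UTC+3).
Beatriz in UTC: 08:40-09:35, 11:15-16:20, 16:45-18:10 (subtract 5h to convert from UTC+5).
Lila in UTC: 10:15-16:25 (subtract 1h to convert from UTC+1).
Imani ∩ Idris: 12:45-13:25, 14:10-15:20, 15:35-16:25.
Imani ∩ Idris ∩ Beatriz: 12:45-13:25, 14:10-15:20, 15:35-16:20.
Imani ∩ Idris ∩ Beatriz ∩ Lila: 12:45-13:25, 14:10-15:20, 15:35-16:20.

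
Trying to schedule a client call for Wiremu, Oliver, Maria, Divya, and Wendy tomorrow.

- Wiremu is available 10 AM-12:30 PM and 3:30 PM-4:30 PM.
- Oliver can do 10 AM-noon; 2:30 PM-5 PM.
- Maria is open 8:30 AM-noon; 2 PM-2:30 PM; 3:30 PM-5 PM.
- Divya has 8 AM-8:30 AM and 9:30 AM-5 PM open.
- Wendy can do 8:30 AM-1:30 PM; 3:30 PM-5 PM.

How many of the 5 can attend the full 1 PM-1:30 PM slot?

2

Divya and Wendy can make the full 13:00-13:30 slot — that's 2.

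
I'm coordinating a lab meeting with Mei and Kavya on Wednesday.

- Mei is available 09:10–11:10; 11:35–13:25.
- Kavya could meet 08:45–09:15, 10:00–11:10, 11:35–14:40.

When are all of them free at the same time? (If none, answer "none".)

09:10-09:15, 10:00-11:10, 11:35-13:25

Mei ∩ Kavya: 09:10-09:15, 10:00-11:10, 11:35-13:25.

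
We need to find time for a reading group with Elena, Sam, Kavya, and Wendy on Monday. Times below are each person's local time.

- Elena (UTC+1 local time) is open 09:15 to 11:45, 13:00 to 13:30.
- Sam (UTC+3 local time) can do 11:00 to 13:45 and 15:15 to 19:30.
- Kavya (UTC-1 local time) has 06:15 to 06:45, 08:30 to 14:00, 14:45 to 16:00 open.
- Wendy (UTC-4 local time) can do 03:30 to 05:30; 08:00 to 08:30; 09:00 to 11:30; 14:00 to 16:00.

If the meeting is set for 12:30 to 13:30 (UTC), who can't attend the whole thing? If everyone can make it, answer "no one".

Elena in UTC: 08:15-10:45, 12:00-12:30 (subtract 1h to convert from UTC+1).
Sam in UTC: 08:00-10:45, 12:15-16:30 (subtract 3h to convert from UTC+3).
Kavya in UTC: 07:15-07:45, 09:30-15:00, 15:45-17:00 (add 1h to convert from UTC-1).
Wendy in UTC: 07:30-09:30, 12:00-12:30, 13:00-15:30, 18:00-20:00 (add 4h to convert from UTC-4).
Elena: not fully free for 12:30-13:30. Sam: free for 12:30-13:30. Kavya: free for 12:30-13:30. Wendy: not fully free for 12:30-13:30.

Elena, Wendy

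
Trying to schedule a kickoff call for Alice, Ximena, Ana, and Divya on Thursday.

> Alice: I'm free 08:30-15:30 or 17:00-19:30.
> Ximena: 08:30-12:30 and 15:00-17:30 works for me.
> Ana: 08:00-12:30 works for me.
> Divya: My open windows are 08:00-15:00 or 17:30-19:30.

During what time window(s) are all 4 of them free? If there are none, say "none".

Alice ∩ Ximena: 08:30-12:30, 15:00-15:30, 17:00-17:30.
Alice ∩ Ximena ∩ Ana: 08:30-12:30.
Alice ∩ Ximena ∩ Ana ∩ Divya: 08:30-12:30.

08:30-12:30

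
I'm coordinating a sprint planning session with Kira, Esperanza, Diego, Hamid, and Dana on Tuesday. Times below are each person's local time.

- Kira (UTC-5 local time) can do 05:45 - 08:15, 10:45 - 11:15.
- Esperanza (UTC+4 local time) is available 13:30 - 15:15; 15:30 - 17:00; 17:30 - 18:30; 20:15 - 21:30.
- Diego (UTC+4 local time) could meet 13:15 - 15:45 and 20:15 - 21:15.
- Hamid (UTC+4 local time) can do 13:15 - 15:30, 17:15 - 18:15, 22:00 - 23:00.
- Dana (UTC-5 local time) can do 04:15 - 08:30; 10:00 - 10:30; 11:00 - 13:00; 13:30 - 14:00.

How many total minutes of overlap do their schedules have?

Kira in UTC: 10:45-13:15, 15:45-16:15 (add 5h to convert from UTC-5).
Esperanza in UTC: 09:30-11:15, 11:30-13:00, 13:30-14:30, 16:15-17:30 (subtract 4h to convert from UTC+4).
Diego in UTC: 09:15-11:45, 16:15-17:15 (subtract 4h to convert from UTC+4).
Hamid in UTC: 09:15-11:30, 13:15-14:15, 18:00-19:00 (subtract 4h to convert from UTC+4).
Dana in UTC: 09:15-13:30, 15:00-15:30, 16:00-18:00, 18:30-19:00 (add 5h to convert from UTC-5).
Kira ∩ Esperanza: 10:45-11:15, 11:30-13:00.
Kira ∩ Esperanza ∩ Diego: 10:45-11:15, 11:30-11:45.
Kira ∩ Esperanza ∩ Diego ∩ Hamid: 10:45-11:15.
Kira ∩ Esperanza ∩ Diego ∩ Hamid ∩ Dana: 10:45-11:15.
That's a single block of 30 minutes.

30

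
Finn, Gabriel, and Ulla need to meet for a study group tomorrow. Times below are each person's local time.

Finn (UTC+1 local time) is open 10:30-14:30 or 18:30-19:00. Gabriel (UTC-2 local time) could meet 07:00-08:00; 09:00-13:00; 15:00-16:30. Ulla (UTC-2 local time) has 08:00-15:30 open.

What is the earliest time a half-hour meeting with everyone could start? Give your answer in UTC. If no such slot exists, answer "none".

Finn in UTC: 09:30-13:30, 17:30-18:00 (subtract 1h to convert from UTC+1).
Gabriel in UTC: 09:00-10:00, 11:00-15:00, 17:00-18:30 (add 2h to convert from UTC-2).
Ulla in UTC: 10:00-17:30 (add 2h to convert from UTC-2).
Finn ∩ Gabriel: 09:30-10:00, 11:00-13:30, 17:30-18:00.
Finn ∩ Gabriel ∩ Ulla: 11:00-13:30.
So the common availability across everyone is 11:00-13:30.
The first common window of at least 30 minutes is 11:00-13:30, so the earliest start is 11:00.

11:00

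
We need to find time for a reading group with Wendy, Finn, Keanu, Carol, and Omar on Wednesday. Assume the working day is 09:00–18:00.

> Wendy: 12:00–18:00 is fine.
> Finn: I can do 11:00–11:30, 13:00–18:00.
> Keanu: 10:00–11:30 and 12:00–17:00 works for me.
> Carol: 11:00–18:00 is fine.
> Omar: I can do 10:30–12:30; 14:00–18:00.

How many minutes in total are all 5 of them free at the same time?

Wendy ∩ Finn: 13:00-18:00.
Wendy ∩ Finn ∩ Keanu: 13:00-17:00.
Wendy ∩ Finn ∩ Keanu ∩ Carol: 13:00-17:00.
Wendy ∩ Finn ∩ Keanu ∩ Carol ∩ Omar: 14:00-17:00.
So the common availability across everyone is 14:00-17:00.
That's a single block of 180 minutes.

180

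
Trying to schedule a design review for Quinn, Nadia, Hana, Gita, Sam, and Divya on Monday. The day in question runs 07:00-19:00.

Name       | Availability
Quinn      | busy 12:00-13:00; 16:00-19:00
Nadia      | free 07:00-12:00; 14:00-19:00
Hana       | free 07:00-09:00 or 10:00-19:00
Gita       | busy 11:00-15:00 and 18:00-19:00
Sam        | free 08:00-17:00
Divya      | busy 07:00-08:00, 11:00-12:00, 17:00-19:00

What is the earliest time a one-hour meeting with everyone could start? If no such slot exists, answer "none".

08:00

Quinn free: 07:00-12:00, 13:00-16:00 (invert busy blocks within the working day).
Nadia free: 07:00-12:00, 14:00-19:00.
Hana free: 07:00-09:00, 10:00-19:00.
Gita free: 07:00-11:00, 15:00-18:00 (invert busy blocks within the working day).
Sam free: 08:00-17:00.
Divya free: 08:00-11:00, 12:00-17:00 (invert busy blocks within the working day).
Quinn ∩ Nadia: 07:00-12:00, 14:00-16:00.
Quinn ∩ Nadia ∩ Hana: 07:00-09:00, 10:00-12:00, 14:00-16:00.
Quinn ∩ Nadia ∩ Hana ∩ Gita: 07:00-09:00, 10:00-11:00, 15:00-16:00.
Quinn ∩ Nadia ∩ Hana ∩ Gita ∩ Sam: 08:00-09:00, 10:00-11:00, 15:00-16:00.
Quinn ∩ Nadia ∩ Hana ∩ Gita ∩ Sam ∩ Divya: 08:00-09:00, 10:00-11:00, 15:00-16:00.
The first common window of at least 60 minutes is 08:00-09:00, so the earliest start is 08:00.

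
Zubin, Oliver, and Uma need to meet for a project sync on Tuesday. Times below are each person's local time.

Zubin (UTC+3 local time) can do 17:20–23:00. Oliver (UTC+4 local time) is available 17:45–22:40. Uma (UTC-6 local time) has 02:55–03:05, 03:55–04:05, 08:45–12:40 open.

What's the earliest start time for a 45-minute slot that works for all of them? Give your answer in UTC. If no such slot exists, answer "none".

14:45

Zubin in UTC: 14:20-20:00 (subtract 3h to convert from UTC+3).
Oliver in UTC: 13:45-18:40 (subtract 4h to convert from UTC+4).
Uma in UTC: 08:55-09:05, 09:55-10:05, 14:45-18:40 (add 6h to convert from UTC-6).
Zubin ∩ Oliver: 14:20-18:40.
Zubin ∩ Oliver ∩ Uma: 14:45-18:40.
The first common window of at least 45 minutes is 14:45-18:40, so the earliest start is 14:45.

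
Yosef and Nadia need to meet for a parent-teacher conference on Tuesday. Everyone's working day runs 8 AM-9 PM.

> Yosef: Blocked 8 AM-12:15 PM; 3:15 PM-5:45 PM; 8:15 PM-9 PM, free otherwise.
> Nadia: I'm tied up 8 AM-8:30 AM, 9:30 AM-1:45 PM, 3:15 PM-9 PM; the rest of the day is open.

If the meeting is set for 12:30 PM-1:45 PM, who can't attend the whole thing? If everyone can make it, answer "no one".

Nadia

Yosef free: 12:15-15:15, 17:45-20:15 (invert busy blocks within the working day).
Nadia free: 08:30-09:30, 13:45-15:15 (invert busy blocks within the working day).
Yosef: free for 12:30-13:45. Nadia: not fully free for 12:30-13:45.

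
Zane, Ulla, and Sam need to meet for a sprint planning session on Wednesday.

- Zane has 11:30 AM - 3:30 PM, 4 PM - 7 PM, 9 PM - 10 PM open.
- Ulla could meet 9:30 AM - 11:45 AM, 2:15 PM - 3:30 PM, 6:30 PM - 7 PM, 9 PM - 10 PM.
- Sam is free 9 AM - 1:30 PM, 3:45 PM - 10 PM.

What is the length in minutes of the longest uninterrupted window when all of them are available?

Zane ∩ Ulla: 11:30-11:45, 14:15-15:30, 18:30-19:00, 21:00-22:00.
Zane ∩ Ulla ∩ Sam: 11:30-11:45, 18:30-19:00, 21:00-22:00.
Those are the intersection windows.
The longest is 21:00-22:00 at 60 minutes.

60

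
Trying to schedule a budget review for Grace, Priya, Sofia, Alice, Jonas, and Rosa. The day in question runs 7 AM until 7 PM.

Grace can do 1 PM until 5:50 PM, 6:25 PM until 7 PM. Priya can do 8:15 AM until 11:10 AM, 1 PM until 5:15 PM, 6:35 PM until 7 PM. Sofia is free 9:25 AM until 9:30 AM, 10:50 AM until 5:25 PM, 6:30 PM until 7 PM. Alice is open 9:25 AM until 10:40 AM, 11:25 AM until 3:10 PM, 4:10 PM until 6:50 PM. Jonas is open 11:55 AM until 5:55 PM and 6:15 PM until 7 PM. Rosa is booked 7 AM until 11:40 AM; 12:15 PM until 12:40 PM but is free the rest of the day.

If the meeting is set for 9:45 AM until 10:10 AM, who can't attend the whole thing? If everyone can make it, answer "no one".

Grace free: 13:00-17:50, 18:25-19:00.
Priya free: 08:15-11:10, 13:00-17:15, 18:35-19:00.
Sofia free: 09:25-09:30, 10:50-17:25, 18:30-19:00.
Alice free: 09:25-10:40, 11:25-15:10, 16:10-18:50.
Jonas free: 11:55-17:55, 18:15-19:00.
Rosa free: 11:40-12:15, 12:40-19:00 (invert busy blocks within the working day).
Grace: not fully free for 09:45-10:10. Priya: free for 09:45-10:10. Sofia: not fully free for 09:45-10:10. Alice: free for 09:45-10:10. Jonas: not fully free for 09:45-10:10. Rosa: not fully free for 09:45-10:10.

Grace, Jonas, Rosa, Sofia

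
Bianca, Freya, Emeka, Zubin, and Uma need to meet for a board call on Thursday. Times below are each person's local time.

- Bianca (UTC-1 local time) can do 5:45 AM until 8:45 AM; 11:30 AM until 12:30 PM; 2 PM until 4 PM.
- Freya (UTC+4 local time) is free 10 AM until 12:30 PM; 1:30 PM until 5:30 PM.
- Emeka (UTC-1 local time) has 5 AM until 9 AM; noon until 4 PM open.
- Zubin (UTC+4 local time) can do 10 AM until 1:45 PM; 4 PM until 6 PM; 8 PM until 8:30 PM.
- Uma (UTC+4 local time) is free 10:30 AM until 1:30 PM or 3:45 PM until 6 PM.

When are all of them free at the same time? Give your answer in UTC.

06:45-08:30, 13:00-13:30

Bianca in UTC: 06:45-09:45, 12:30-13:30, 15:00-17:00 (add 1h to convert from UTC-1).
Freya in UTC: 06:00-08:30, 09:30-13:30 (subtract 4h to convert from UTC+4).
Emeka in UTC: 06:00-10:00, 13:00-17:00 (add 1h to convert from UTC-1).
Zubin in UTC: 06:00-09:45, 12:00-14:00, 16:00-16:30 (subtract 4h to convert from UTC+4).
Uma in UTC: 06:30-09:30, 11:45-14:00 (subtract 4h to convert from UTC+4).
Bianca ∩ Freya: 06:45-08:30, 09:30-09:45, 12:30-13:30.
Bianca ∩ Freya ∩ Emeka: 06:45-08:30, 09:30-09:45, 13:00-13:30.
Bianca ∩ Freya ∩ Emeka ∩ Zubin: 06:45-08:30, 09:30-09:45, 13:00-13:30.
Bianca ∩ Freya ∩ Emeka ∩ Zubin ∩ Uma: 06:45-08:30, 13:00-13:30.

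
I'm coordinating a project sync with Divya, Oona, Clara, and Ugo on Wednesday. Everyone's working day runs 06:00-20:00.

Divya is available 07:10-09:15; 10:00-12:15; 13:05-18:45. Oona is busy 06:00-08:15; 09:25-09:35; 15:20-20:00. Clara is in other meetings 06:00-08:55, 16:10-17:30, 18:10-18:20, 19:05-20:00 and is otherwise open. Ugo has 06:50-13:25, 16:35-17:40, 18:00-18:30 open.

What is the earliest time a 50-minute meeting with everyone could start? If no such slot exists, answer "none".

10:00

Divya free: 07:10-09:15, 10:00-12:15, 13:05-18:45.
Oona free: 08:15-09:25, 09:35-15:20 (invert busy blocks within the working day).
Clara free: 08:55-16:10, 17:30-18:10, 18:20-19:05 (invert busy blocks within the working day).
Ugo free: 06:50-13:25, 16:35-17:40, 18:00-18:30.
Divya ∩ Oona: 08:15-09:15, 10:00-12:15, 13:05-15:20.
Divya ∩ Oona ∩ Clara: 08:55-09:15, 10:00-12:15, 13:05-15:20.
Divya ∩ Oona ∩ Clara ∩ Ugo: 08:55-09:15, 10:00-12:15, 13:05-13:25.
The first common window of at least 50 minutes is 10:00-12:15, so the earliest start is 10:00.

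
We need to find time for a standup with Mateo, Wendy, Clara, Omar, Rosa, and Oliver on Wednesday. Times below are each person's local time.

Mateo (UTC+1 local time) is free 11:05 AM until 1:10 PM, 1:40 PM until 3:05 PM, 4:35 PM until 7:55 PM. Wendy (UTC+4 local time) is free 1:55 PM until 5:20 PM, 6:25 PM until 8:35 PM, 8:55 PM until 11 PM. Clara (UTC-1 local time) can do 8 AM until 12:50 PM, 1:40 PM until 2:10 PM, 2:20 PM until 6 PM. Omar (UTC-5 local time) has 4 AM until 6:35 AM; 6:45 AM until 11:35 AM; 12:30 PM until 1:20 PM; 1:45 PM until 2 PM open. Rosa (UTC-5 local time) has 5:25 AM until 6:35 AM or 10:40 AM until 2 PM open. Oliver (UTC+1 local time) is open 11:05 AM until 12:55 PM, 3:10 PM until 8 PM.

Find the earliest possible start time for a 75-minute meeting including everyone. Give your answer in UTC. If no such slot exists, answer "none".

Mateo in UTC: 10:05-12:10, 12:40-14:05, 15:35-18:55 (subtract 1h to convert from UTC+1).
Wendy in UTC: 09:55-13:20, 14:25-16:35, 16:55-19:00 (subtract 4h to convert from UTC+4).
Clara in UTC: 09:00-13:50, 14:40-15:10, 15:20-19:00 (add 1h to convert from UTC-1).
Omar in UTC: 09:00-11:35, 11:45-16:35, 17:30-18:20, 18:45-19:00 (add 5h to convert from UTC-5).
Rosa in UTC: 10:25-11:35, 15:40-19:00 (add 5h to convert from UTC-5).
Oliver in UTC: 10:05-11:55, 14:10-19:00 (subtract 1h to convert from UTC+1).
Mateo ∩ Wendy: 10:05-12:10, 12:40-13:20, 15:35-16:35, 16:55-18:55.
Mateo ∩ Wendy ∩ Clara: 10:05-12:10, 12:40-13:20, 15:35-16:35, 16:55-18:55.
Mateo ∩ Wendy ∩ Clara ∩ Omar: 10:05-11:35, 11:45-12:10, 12:40-13:20, 15:35-16:35, 17:30-18:20, 18:45-18:55.
Mateo ∩ Wendy ∩ Clara ∩ Omar ∩ Rosa: 10:25-11:35, 15:40-16:35, 17:30-18:20, 18:45-18:55.
Mateo ∩ Wendy ∩ Clara ∩ Omar ∩ Rosa ∩ Oliver: 10:25-11:35, 15:40-16:35, 17:30-18:20, 18:45-18:55.
Those are the intersection windows.
No common window is at least 75 minutes long.

none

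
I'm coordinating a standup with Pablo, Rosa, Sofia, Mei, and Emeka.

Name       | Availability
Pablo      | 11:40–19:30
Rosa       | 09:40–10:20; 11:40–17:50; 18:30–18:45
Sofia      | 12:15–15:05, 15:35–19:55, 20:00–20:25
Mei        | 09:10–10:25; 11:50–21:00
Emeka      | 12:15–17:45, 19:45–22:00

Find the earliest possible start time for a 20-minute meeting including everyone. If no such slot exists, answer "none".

12:15

Pablo ∩ Rosa: 11:40-17:50, 18:30-18:45.
Pablo ∩ Rosa ∩ Sofia: 12:15-15:05, 15:35-17:50, 18:30-18:45.
Pablo ∩ Rosa ∩ Sofia ∩ Mei: 12:15-15:05, 15:35-17:50, 18:30-18:45.
Pablo ∩ Rosa ∩ Sofia ∩ Mei ∩ Emeka: 12:15-15:05, 15:35-17:45.
So the common availability across everyone is 12:15-15:05, 15:35-17:45.
The first common window of at least 20 minutes is 12:15-15:05, so the earliest start is 12:15.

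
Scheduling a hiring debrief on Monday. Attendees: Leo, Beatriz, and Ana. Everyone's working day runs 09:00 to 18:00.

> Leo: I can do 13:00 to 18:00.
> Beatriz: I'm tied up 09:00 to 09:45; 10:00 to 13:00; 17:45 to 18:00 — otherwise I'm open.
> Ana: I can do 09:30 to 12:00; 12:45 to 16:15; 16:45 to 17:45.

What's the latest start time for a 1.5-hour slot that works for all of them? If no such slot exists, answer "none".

14:45

Leo free: 13:00-18:00.
Beatriz free: 09:45-10:00, 13:00-17:45 (invert busy blocks within the working day).
Ana free: 09:30-12:00, 12:45-16:15, 16:45-17:45.
Leo ∩ Beatriz: 13:00-17:45.
Leo ∩ Beatriz ∩ Ana: 13:00-16:15, 16:45-17:45.
Those are the intersection windows.
The last common window of at least 90 minutes is 13:00-16:15; a 90-minute meeting can start as late as 14:45 and still end by 16:15.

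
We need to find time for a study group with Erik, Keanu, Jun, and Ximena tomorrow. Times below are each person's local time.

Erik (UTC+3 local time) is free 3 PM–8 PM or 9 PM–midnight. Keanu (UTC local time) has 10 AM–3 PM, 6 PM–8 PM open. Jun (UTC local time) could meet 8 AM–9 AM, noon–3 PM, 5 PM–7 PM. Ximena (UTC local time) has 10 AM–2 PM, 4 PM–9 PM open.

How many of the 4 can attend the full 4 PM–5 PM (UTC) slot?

2

Erik in UTC: 12:00-17:00, 18:00-21:00 (subtract 3h to convert from UTC+3).
Keanu in UTC: 10:00-15:00, 18:00-20:00.
Jun in UTC: 08:00-09:00, 12:00-15:00, 17:00-19:00.
Ximena in UTC: 10:00-14:00, 16:00-21:00.
Erik and Ximena can make the full 16:00-17:00 slot — that's 2.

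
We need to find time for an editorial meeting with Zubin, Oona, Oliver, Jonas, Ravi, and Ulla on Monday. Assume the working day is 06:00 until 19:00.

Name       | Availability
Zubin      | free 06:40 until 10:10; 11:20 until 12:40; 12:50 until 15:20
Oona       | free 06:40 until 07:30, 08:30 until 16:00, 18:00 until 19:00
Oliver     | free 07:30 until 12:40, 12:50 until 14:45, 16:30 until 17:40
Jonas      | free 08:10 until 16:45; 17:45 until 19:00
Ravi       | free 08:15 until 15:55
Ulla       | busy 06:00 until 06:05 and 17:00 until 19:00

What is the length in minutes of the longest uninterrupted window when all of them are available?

Zubin free: 06:40-10:10, 11:20-12:40, 12:50-15:20.
Oona free: 06:40-07:30, 08:30-16:00, 18:00-19:00.
Oliver free: 07:30-12:40, 12:50-14:45, 16:30-17:40.
Jonas free: 08:10-16:45, 17:45-19:00.
Ravi free: 08:15-15:55.
Ulla free: 06:05-17:00 (invert busy blocks within the working day).
Zubin ∩ Oona: 06:40-07:30, 08:30-10:10, 11:20-12:40, 12:50-15:20.
Zubin ∩ Oona ∩ Oliver: 08:30-10:10, 11:20-12:40, 12:50-14:45.
Zubin ∩ Oona ∩ Oliver ∩ Jonas: 08:30-10:10, 11:20-12:40, 12:50-14:45.
Zubin ∩ Oona ∩ Oliver ∩ Jonas ∩ Ravi: 08:30-10:10, 11:20-12:40, 12:50-14:45.
Zubin ∩ Oona ∩ Oliver ∩ Jonas ∩ Ravi ∩ Ulla: 08:30-10:10, 11:20-12:40, 12:50-14:45.
So the common availability across everyone is 08:30-10:10, 11:20-12:40, 12:50-14:45.
The longest is 12:50-14:45 at 115 minutes.

115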